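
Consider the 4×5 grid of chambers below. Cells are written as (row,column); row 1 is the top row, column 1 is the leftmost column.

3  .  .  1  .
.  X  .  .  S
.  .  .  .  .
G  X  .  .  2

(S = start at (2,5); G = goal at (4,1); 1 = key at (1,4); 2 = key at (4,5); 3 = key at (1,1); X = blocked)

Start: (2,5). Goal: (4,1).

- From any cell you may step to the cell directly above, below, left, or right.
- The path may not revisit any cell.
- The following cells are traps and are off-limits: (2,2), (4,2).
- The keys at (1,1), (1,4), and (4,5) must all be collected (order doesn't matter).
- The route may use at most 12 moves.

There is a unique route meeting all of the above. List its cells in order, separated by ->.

(2,5) -> (3,5) -> (4,5) -> (4,4) -> (3,4) -> (2,4) -> (1,4) -> (1,3) -> (1,2) -> (1,1) -> (2,1) -> (3,1) -> (4,1)

The 12-move cap with required stops at (1,1), (1,4), (4,5) leaves no slack for detours.
Route from (2,5): down 2 to (4,5), left 1 to (4,4), up 3 to (1,4), left 3 to (1,1), down 3 to (4,1) — 12 moves in all.
Check: all required cells visited; 12 ≤ 12 moves.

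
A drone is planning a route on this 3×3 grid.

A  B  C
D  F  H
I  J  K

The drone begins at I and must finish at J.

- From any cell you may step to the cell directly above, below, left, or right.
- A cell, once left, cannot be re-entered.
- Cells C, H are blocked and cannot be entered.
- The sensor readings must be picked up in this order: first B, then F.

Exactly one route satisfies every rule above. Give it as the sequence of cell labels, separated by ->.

The waypoints must appear in the order B, F, with no cell reused.
Route from I: 2× up (reaching A), right to B, 2× down (reaching J) — 5 moves in all.
Check: order respected (B at step 3, F at step 4).

I -> D -> A -> B -> F -> J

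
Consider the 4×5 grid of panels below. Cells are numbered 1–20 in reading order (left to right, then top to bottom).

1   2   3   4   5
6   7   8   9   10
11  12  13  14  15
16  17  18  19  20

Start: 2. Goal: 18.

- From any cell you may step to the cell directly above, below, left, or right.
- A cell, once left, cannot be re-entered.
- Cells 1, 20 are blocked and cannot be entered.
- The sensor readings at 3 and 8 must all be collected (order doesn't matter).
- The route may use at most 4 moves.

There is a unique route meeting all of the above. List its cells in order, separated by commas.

Any route must reach 3 and 8 and still end at 18 within 4 moves, so the order of the required stops is forced.
Route from 2: right 1 to 3, down 3 to 18 — 4 moves in all.
Check: all required cells visited; 4 ≤ 4 moves.

2, 3, 8, 13, 18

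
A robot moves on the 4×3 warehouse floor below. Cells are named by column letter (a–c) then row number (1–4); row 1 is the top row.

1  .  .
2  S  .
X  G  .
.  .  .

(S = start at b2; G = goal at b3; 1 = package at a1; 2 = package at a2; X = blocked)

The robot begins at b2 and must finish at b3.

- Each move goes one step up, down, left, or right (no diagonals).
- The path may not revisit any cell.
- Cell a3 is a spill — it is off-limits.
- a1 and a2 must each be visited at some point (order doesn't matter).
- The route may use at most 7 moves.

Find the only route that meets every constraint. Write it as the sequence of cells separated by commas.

Any route must reach a1 and a2 and still end at b3 within 7 moves, so the order of the required stops is forced.
Route from b2: left 1 to a2, up 1 to a1, right 2 to c1, down 2 to c3, left 1 to b3 — 7 moves in all.
Check: all required cells visited; 7 ≤ 7 moves.

b2, a2, a1, b1, c1, c2, c3, b3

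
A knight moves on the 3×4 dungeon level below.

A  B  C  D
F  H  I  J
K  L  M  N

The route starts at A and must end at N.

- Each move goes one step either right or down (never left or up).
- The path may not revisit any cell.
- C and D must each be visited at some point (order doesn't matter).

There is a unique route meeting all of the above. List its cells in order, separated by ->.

A -> B -> C -> D -> J -> N

Moves only go right or down, so the column and row indices never decrease.
Route from A: 3× right (reaching D), 2× down (reaching N) — 5 moves in all.
Check: all required cells visited.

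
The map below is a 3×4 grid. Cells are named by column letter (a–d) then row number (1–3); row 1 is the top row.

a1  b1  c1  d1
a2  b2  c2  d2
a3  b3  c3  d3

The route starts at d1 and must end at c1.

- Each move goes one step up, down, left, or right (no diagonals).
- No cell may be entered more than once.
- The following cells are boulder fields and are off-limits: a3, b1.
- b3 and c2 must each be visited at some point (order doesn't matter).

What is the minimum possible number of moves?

Any route passes through b3 and c2 in some order between d1 and c1. Summing Manhattan distances along each leg and taking the cheapest ordering (d1 → c2 → b3 → c1) gives a lower bound of 2 + 2 + 3 = 7 moves.
A route of 7 moves achieves this: d1 → d2 → d3 → c3 → b3 → b2 → c2 → c1.
Since 7 matches the lower bound, it is optimal.

7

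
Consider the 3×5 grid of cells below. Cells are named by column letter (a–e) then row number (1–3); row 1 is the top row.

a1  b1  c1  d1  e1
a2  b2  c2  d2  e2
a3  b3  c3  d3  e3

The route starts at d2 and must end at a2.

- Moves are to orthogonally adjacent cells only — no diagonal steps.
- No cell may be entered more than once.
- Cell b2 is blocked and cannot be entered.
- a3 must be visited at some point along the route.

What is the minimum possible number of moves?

Any route passes through a3 somewhere between d2 and a2. Summing Manhattan distances along the two legs (d2 → a3 → a2) gives a lower bound of 4 + 1 = 5 moves.
A route of 5 moves achieves this: d2 → d3 → c3 → b3 → a3 → a2.
Since 5 matches the lower bound, it is optimal.

5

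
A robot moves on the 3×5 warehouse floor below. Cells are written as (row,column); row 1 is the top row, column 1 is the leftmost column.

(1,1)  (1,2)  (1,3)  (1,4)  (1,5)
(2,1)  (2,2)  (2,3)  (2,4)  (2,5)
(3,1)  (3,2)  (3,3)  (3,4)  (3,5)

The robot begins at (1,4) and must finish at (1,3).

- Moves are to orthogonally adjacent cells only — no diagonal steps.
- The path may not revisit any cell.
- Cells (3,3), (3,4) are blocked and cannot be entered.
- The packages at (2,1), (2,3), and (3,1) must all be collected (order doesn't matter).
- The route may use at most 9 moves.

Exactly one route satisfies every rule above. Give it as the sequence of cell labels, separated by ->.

(1,4) -> (2,4) -> (2,3) -> (2,2) -> (3,2) -> (3,1) -> (2,1) -> (1,1) -> (1,2) -> (1,3)

The 9-move cap with required stops at (2,1), (2,3), (3,1) leaves no slack for detours.
Route from (1,4): down 1 to (2,4), left 2 to (2,2), down 1 to (3,2), left 1 to (3,1), up 2 to (1,1), right 2 to (1,3) — 9 moves in all.
Check: all required cells visited; 9 ≤ 9 moves.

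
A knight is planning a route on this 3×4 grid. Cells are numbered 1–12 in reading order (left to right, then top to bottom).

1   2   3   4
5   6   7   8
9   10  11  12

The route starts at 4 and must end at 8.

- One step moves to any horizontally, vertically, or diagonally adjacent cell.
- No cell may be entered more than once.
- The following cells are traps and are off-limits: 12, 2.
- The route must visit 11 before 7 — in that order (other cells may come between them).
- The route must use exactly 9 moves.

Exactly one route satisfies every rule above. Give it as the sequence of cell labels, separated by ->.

The waypoints must appear in the order 11, 7, with no cell reused.
Route from 4: left 1 to 3, down-left 1 to 6, up-left 1 to 1, down 2 to 9, right 2 to 11, up 1 to 7, right 1 to 8 — 9 moves in all.
Check: order respected (11 at step 7, 7 at step 8); 9 moves as required.

4 -> 3 -> 6 -> 1 -> 5 -> 9 -> 10 -> 11 -> 7 -> 8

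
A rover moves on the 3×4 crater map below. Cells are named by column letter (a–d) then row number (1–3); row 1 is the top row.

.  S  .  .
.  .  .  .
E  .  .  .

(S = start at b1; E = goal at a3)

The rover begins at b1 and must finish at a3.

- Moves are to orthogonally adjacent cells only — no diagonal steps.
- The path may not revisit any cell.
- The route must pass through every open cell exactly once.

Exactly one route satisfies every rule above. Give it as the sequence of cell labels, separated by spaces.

b1 a1 a2 b2 c2 c1 d1 d2 d3 c3 b3 a3

Need to visit all 12 open cells exactly once, starting at b1 and ending at a3.
Cell d3 has only two open neighbours (d2 and c3), so the path must pass straight through it: one of those is the cell it's entered from and the other is where it exits.
Route from b1: left to a1, down to a2, 2× right (reaching c2), up to c1, right to d1, 2× down (reaching d3), 3× left (reaching a3) — 11 moves in all.
Check: all 12 open cells covered.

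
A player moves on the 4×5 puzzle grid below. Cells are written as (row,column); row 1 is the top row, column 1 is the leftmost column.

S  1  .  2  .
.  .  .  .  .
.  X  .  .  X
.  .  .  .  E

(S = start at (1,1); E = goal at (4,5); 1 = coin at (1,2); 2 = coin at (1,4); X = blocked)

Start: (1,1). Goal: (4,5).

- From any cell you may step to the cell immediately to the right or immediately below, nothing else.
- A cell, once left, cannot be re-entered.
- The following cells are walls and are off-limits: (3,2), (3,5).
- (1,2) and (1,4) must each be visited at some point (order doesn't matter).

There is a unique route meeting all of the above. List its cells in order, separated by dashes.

Moves only go right or down, so the column and row indices never decrease.
Route from (1,1): 3× right (reaching (1,4)), 3× down (reaching (4,4)), right to (4,5) — 7 moves in all.
Check: all required cells visited.

(1,1) - (1,2) - (1,3) - (1,4) - (2,4) - (3,4) - (4,4) - (4,5)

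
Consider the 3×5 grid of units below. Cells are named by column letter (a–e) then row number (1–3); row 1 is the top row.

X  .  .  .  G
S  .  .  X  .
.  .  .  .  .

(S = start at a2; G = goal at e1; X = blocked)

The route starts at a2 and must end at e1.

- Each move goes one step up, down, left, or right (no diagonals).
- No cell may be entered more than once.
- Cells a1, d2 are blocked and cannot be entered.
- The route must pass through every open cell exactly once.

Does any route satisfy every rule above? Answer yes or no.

no

Colour the cells like a checkerboard: each orthogonal step flips colour, so a Hamiltonian route alternates colours. Here there are 6 cells of one colour and 7 of the other, with start on the opposite colour to the goal — the counts and endpoints can't be arranged into an alternating sequence of length 13, so no Hamiltonian route exists.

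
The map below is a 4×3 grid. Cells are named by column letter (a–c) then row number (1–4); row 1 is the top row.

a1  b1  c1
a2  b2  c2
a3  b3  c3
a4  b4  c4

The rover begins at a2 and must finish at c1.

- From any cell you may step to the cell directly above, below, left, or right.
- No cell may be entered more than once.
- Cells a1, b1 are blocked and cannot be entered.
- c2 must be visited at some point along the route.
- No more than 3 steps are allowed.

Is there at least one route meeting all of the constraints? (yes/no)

yes

One route that works: a2 → b2 → c2 → c1.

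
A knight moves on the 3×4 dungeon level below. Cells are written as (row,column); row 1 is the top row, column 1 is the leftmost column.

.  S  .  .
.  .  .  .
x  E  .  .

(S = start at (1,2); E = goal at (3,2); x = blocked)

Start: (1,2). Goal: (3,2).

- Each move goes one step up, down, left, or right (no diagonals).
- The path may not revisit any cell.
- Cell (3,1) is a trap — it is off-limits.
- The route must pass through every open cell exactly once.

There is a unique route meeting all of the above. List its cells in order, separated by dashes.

(1,2) - (1,1) - (2,1) - (2,2) - (2,3) - (1,3) - (1,4) - (2,4) - (3,4) - (3,3) - (3,2)

Need to visit all 11 open cells exactly once, starting at (1,2) and ending at (3,2).
Route from (1,2): left 1 to (1,1), down 1 to (2,1), right 2 to (2,3), up 1 to (1,3), right 1 to (1,4), down 2 to (3,4), left 2 to (3,2) — 10 moves in all.
Check: all 11 open cells covered.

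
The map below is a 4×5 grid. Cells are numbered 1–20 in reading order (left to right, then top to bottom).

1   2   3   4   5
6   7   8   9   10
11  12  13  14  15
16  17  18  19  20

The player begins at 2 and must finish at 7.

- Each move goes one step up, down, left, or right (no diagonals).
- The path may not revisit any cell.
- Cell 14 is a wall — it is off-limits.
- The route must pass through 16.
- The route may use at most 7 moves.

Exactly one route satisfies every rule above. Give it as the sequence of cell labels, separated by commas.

The 7-move cap with required stops at 16 leaves no slack for detours.
Route from 2: left 1 to 1, down 3 to 16, right 1 to 17, up 2 to 7 — 7 moves in all.
Check: all required cells visited; 7 ≤ 7 moves.

2, 1, 6, 11, 16, 17, 12, 7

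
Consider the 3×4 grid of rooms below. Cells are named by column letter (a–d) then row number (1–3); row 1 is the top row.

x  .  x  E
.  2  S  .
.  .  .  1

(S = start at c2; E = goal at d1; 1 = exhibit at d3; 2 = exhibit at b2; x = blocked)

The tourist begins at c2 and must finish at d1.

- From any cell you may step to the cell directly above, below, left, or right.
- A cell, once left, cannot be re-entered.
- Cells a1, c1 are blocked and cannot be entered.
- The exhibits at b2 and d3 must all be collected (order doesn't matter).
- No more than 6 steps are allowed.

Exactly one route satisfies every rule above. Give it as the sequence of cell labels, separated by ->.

c2 -> b2 -> b3 -> c3 -> d3 -> d2 -> d1

Any route must reach b2 and d3 and still end at d1 within 6 moves, so the order of the required stops is forced.
Route from c2: left 1 to b2, down 1 to b3, right 2 to d3, up 2 to d1 — 6 moves in all.
Check: all required cells visited; 6 ≤ 6 moves.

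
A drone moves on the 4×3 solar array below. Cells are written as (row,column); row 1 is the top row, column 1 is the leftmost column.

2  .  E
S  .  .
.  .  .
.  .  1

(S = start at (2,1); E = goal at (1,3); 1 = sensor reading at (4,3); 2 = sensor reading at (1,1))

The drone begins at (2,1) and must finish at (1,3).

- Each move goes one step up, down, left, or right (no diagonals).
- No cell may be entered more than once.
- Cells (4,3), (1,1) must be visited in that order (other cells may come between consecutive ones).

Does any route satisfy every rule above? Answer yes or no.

no

Ignoring the required order, 2 revisit-free routes from (2,1) to (1,3) pass through all of (4,3) and (1,1); the waypoint orders that occur are (1,1) → (4,3) (2) — never (4,3) → (1,1).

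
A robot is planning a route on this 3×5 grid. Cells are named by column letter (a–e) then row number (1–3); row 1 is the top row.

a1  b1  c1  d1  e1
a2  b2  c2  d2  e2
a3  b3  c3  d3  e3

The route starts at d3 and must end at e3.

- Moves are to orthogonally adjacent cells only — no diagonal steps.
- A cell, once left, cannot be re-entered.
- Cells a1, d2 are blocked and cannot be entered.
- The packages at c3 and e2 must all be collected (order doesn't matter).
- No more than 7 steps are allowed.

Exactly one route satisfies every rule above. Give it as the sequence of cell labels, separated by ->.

The 7-move cap with required stops at c3, e2 leaves no slack for detours.
Route from d3: left 1 to c3, up 2 to c1, right 2 to e1, down 2 to e3 — 7 moves in all.
Check: all required cells visited; 7 ≤ 7 moves.

d3 -> c3 -> c2 -> c1 -> d1 -> e1 -> e2 -> e3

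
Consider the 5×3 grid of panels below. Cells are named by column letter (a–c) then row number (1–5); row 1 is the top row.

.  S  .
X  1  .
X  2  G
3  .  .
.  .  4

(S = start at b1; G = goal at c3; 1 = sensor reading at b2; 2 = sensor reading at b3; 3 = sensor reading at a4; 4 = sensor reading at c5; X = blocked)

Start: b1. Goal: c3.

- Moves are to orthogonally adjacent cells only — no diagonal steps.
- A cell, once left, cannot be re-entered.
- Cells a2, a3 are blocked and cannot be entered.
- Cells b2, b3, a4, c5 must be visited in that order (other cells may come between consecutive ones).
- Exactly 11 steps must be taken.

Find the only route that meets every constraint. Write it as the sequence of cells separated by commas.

b1, c1, c2, b2, b3, b4, a4, a5, b5, c5, c4, c3

The waypoints must appear in the order b2, b3, a4, c5, with no cell reused.
Route from b1: right 1 to c1, down 1 to c2, left 1 to b2, down 2 to b4, left 1 to a4, down 1 to a5, right 2 to c5, up 2 to c3 — 11 moves in all.
Check: order respected (1 at step 3, 2 at step 4, 3 at step 6, 4 at step 9); 11 moves as required.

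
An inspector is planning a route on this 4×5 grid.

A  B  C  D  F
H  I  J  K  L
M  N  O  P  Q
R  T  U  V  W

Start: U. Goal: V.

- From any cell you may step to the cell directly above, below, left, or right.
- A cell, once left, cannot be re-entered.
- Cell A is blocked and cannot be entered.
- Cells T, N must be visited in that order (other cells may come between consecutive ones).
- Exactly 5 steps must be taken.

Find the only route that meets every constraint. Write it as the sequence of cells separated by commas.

U, T, N, O, P, V

The waypoints must appear in the order T, N, with no cell reused.
Route from U: left 1 to T, up 1 to N, right 2 to P, down 1 to V — 5 moves in all.
Check: order respected (T at step 1, N at step 2); 5 moves as required.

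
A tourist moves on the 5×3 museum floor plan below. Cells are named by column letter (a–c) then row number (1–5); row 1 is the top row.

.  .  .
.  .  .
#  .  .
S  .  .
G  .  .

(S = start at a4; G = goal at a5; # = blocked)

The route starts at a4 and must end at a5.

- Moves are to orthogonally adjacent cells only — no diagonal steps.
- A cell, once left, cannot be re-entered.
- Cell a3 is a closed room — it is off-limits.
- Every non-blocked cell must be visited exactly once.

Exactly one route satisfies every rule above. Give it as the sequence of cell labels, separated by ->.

Need to visit all 14 open cells exactly once, starting at a4 and ending at a5.
Route from a4: right to b4, 2× up (reaching b2), left to a2, up to a1, 2× right (reaching c1), 4× down (reaching c5), 2× left (reaching a5) — 13 moves in all.
Check: all 14 open cells covered.

a4 -> b4 -> b3 -> b2 -> a2 -> a1 -> b1 -> c1 -> c2 -> c3 -> c4 -> c5 -> b5 -> a5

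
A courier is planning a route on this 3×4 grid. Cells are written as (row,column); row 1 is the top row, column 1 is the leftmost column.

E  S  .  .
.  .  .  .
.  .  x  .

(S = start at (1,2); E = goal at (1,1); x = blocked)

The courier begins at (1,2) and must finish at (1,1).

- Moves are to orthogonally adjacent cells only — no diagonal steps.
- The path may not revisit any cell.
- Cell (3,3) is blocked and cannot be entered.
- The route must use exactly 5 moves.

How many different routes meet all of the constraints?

2

Need simple routes of exactly 5 moves from (1,2) to (1,1) (Manhattan distance 1, so 2 moves are spent on a detour and 2 undoing it).
Enumerating: (1,2) (2,2) (3,2) (3,1) (2,1) (1,1) | (1,2) (1,3) (2,3) (2,2) (2,1) (1,1).
That gives 2 routes.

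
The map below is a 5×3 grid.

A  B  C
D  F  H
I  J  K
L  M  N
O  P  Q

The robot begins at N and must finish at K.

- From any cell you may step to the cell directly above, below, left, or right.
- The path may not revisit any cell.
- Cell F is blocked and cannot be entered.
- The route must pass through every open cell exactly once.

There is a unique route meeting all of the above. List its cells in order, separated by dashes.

Need to visit all 14 open cells exactly once, starting at N and ending at K.
Cell B has only two open neighbours (A and C), so the path must pass straight through it: one of those is the cell it's entered from and the other is where it exits.
Route from N: down to Q, 2× left (reaching O), up to L, right to M, up to J, left to I, 2× up (reaching A), 2× right (reaching C), 2× down (reaching K) — 13 moves in all.
Check: all 14 open cells covered.

N - Q - P - O - L - M - J - I - D - A - B - C - H - K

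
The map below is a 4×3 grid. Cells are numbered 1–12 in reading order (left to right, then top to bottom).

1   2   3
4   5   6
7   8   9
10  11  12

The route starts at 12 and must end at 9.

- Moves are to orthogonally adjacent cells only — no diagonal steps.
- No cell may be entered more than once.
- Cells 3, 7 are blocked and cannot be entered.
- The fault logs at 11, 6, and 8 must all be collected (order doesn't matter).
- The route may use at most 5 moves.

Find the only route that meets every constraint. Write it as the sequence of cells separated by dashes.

The 5-move cap with required stops at 11, 6, 8 leaves no slack for detours.
Route from 12: left to 11, 2× up (reaching 5), right to 6, down to 9 — 5 moves in all.
Check: all required cells visited; 5 ≤ 5 moves.

12 - 11 - 8 - 5 - 6 - 9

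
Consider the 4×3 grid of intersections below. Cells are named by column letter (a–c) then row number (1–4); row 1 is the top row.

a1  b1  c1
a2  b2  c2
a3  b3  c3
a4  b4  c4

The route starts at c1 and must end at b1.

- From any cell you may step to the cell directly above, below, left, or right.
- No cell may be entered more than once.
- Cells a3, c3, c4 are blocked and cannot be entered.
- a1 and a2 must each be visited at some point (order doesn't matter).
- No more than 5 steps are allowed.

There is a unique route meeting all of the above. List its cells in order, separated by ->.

The 5-move cap with required stops at a1, a2 leaves no slack for detours.
Route from c1: down 1 to c2, left 2 to a2, up 1 to a1, right 1 to b1 — 5 moves in all.
Check: all required cells visited; 5 ≤ 5 moves.

c1 -> c2 -> b2 -> a2 -> a1 -> b1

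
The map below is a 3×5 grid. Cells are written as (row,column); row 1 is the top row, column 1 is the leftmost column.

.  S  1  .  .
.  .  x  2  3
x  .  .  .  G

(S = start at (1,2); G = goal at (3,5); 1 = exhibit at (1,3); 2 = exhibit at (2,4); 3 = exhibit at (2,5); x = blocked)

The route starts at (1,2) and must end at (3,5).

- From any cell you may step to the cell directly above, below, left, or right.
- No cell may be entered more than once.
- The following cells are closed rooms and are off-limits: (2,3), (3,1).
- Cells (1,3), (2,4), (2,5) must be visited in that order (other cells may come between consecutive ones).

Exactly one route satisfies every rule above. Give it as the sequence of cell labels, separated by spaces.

(1,2) (1,3) (1,4) (2,4) (2,5) (3,5)

The waypoints must appear in the order (1,3), (2,4), (2,5), with no cell reused.
Route from (1,2): right 2 to (1,4), down 1 to (2,4), right 1 to (2,5), down 1 to (3,5) — 5 moves in all.
Check: order respected (1 at step 1, 2 at step 3, 3 at step 4).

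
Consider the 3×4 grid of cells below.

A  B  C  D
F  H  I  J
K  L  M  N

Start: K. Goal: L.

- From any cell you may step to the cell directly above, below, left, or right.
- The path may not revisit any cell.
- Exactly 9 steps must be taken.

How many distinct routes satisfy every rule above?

Need simple routes of exactly 9 moves from K to L (Manhattan distance 1, so 4 moves are spent on a detour and 4 undoing it).
Branch systematically from the start, pruning whenever the remaining move budget drops below the Manhattan distance to L or differs from it in parity. Every completion starts via F: 9 (no valid completion starts via L).
That gives 9 routes.

9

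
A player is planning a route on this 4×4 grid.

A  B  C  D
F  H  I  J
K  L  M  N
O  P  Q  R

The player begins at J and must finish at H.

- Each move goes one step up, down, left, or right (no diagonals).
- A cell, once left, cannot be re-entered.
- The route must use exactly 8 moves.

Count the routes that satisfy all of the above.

Need simple routes of exactly 8 moves from J to H (Manhattan distance 2, so 3 moves are spent on a detour and 3 undoing it).
Branch systematically from the start, pruning whenever the remaining move budget drops below the Manhattan distance to H or differs from it in parity. Grouping the completions by first move — via D: 3; via N: 12; via I: 7 — and summing: 3 + 12 + 7 = 22.
That gives 22 routes.

22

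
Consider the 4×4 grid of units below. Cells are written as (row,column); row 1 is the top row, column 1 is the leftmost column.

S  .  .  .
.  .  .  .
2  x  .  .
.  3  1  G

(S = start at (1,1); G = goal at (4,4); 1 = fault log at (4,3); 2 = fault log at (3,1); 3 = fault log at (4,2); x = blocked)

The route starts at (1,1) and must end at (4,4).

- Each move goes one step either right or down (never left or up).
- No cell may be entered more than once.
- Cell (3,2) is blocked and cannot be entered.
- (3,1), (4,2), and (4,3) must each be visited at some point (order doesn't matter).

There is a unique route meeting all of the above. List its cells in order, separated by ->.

Moves only go right or down, so the column and row indices never decrease.
Route from (1,1): 3× down (reaching (4,1)), 3× right (reaching (4,4)) — 6 moves in all.
Check: all required cells visited.

(1,1) -> (2,1) -> (3,1) -> (4,1) -> (4,2) -> (4,3) -> (4,4)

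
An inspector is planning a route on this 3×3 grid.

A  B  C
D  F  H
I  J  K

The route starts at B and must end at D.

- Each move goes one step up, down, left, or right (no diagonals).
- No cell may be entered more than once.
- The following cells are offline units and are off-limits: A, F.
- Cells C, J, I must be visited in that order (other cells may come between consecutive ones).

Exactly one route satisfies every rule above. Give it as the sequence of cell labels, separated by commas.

B, C, H, K, J, I, D

The waypoints must appear in the order C, J, I, with no cell reused.
Route from B: right 1 to C, down 2 to K, left 2 to I, up 1 to D — 6 moves in all.
Check: order respected (C at step 1, J at step 4, I at step 5).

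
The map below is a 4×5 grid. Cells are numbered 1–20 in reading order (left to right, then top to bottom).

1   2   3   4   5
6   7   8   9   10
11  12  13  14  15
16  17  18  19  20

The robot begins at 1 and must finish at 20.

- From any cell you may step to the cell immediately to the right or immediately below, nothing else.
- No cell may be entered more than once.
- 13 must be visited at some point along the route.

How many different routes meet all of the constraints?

18

A right/down-only route from 1 to 20 makes exactly 3 down-moves and 4 right-moves in some order.
With no other constraints that would be C(7,3) = 35 routes.
Split at 13 and multiply the segment counts: 1→13: 6; 13→20: 3; product = 18.
That gives 18 routes.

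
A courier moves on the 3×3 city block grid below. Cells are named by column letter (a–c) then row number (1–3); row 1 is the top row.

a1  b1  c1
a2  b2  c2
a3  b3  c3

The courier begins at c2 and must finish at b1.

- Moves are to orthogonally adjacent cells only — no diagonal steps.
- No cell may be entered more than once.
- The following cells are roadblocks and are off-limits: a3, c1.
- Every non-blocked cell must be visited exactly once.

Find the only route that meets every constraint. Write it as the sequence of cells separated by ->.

c2 -> c3 -> b3 -> b2 -> a2 -> a1 -> b1

Need to visit all 7 open cells exactly once, starting at c2 and ending at b1.
Cell a2 has only two open neighbours (a1 and b2), so the path must pass straight through it: one of those is the cell it's entered from and the other is where it exits.
Route from c2: down to c3, left to b3, up to b2, left to a2, up to a1, right to b1 — 6 moves in all.
Check: all 7 open cells covered.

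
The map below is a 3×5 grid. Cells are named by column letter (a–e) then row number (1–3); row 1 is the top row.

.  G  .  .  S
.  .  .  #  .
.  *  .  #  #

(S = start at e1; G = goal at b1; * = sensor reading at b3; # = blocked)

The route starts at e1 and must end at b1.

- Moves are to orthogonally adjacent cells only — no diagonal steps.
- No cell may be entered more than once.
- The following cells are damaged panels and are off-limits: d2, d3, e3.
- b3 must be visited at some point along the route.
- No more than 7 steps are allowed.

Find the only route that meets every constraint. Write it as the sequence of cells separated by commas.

The budget equals the shortest possible length, so every move has to be on a shortest route through the required cells.
Route from e1: 2× left (reaching c1), 2× down (reaching c3), left to b3, 2× up (reaching b1) — 7 moves in all.
Check: all required cells visited; 7 ≤ 7 moves.

e1, d1, c1, c2, c3, b3, b2, b1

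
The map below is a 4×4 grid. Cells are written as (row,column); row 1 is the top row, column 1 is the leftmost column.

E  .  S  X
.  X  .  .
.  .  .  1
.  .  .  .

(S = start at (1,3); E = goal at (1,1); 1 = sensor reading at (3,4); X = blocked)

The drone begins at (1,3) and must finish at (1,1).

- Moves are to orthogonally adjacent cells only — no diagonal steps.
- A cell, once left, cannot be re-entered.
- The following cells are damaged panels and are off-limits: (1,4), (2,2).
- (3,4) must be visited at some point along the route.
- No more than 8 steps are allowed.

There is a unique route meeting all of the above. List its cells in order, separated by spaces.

(1,3) (2,3) (2,4) (3,4) (3,3) (3,2) (3,1) (2,1) (1,1)

The budget equals the shortest possible length, so every move has to be on a shortest route through the required cells.
Route from (1,3): down to (2,3), right to (2,4), down to (3,4), 3× left (reaching (3,1)), 2× up (reaching (1,1)) — 8 moves in all.
Check: all required cells visited; 8 ≤ 8 moves.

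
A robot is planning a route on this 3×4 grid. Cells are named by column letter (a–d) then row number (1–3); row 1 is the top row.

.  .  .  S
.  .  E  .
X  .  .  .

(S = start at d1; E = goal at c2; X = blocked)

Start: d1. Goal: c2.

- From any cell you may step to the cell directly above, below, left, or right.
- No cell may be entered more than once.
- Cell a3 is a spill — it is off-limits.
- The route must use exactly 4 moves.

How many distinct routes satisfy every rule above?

Need simple routes of exactly 4 moves from d1 to c2 (Manhattan distance 2, so 1 moves are spent on a detour and 1 undoing it).
Enumerating: d1 d2 d3 c3 c2 | d1 c1 b1 b2 c2.
That gives 2 routes.

2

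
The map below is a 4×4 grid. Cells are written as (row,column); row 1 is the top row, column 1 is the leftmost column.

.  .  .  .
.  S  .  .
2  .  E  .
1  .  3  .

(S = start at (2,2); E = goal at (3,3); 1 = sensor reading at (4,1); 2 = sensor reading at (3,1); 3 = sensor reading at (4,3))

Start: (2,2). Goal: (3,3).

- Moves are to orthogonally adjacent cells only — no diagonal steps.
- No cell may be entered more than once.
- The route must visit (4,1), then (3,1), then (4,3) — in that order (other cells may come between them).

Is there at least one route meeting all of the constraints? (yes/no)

yes

One route that works: (2,2) → (3,2) → (4,2) → (4,1) → (3,1) → (2,1) → (1,1) → (1,2) → (1,3) → (2,3) → (2,4) → (3,4) → (4,4) → (4,3) → (3,3).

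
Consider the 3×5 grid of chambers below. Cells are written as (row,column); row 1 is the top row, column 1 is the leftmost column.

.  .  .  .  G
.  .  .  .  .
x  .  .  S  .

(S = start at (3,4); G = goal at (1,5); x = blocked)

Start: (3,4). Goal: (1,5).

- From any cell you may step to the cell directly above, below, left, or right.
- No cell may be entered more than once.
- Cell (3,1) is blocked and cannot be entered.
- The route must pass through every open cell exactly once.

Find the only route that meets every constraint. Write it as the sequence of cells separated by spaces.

(3,4) (3,5) (2,5) (2,4) (2,3) (3,3) (3,2) (2,2) (2,1) (1,1) (1,2) (1,3) (1,4) (1,5)

Need to visit all 14 open cells exactly once, starting at (3,4) and ending at (1,5).
Cell (2,1) has only two open neighbours ((1,1) and (2,2)), so the path must pass straight through it: one of those is the cell it's entered from and the other is where it exits.
Route from (3,4): right 1 to (3,5), up 1 to (2,5), left 2 to (2,3), down 1 to (3,3), left 1 to (3,2), up 1 to (2,2), left 1 to (2,1), up 1 to (1,1), right 4 to (1,5) — 13 moves in all.
Check: all 14 open cells covered.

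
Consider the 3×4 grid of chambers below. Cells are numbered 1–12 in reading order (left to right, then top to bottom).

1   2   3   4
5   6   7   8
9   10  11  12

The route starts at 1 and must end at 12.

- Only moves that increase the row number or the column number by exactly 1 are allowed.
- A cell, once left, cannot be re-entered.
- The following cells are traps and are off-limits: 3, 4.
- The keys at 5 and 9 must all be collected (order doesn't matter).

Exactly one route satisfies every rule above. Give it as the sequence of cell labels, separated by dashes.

Moves only go right or down, so the column and row indices never decrease.
Route from 1: down 2 to 9, right 3 to 12 — 5 moves in all.
Check: all required cells visited.

1 - 5 - 9 - 10 - 11 - 12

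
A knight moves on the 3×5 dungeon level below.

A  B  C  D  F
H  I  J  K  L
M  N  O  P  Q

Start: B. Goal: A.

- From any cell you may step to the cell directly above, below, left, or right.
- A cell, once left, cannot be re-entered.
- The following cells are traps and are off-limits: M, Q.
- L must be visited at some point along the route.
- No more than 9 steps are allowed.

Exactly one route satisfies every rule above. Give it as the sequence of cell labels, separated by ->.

The budget equals the shortest possible length, so every move has to be on a shortest route through the required cells.
Route from B: 3× right (reaching F), down to L, 4× left (reaching H), up to A — 9 moves in all.
Check: all required cells visited; 9 ≤ 9 moves.

B -> C -> D -> F -> L -> K -> J -> I -> H -> A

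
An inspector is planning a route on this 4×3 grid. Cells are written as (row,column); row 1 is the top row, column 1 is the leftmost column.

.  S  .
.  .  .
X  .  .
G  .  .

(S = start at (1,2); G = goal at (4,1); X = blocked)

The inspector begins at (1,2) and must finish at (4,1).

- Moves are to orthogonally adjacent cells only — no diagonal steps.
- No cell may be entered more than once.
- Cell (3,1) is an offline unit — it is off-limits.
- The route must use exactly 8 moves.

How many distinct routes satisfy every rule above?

Need simple routes of exactly 8 moves from (1,2) to (4,1) (Manhattan distance 4, so 2 moves are spent on a detour and 2 undoing it).
Enumerating: (1,2) (1,1) (2,1) (2,2) (3,2) (3,3) (4,3) (4,2) (4,1) | (1,2) (1,1) (2,1) (2,2) (2,3) (3,3) (4,3) (4,2) (4,1) | (1,2) (1,1) (2,1) (2,2) (2,3) (3,3) (3,2) (4,2) (4,1) | (1,2) (1,3) (2,3) (2,2) (3,2) (3,3) (4,3) (4,2) (4,1).
That gives 4 routes.

4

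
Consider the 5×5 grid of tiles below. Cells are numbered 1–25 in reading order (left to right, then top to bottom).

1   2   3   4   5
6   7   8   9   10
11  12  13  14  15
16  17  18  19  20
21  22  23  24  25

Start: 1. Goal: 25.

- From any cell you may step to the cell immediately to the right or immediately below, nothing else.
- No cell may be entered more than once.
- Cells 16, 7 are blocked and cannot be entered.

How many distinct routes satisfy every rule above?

A right/down-only route from 1 to 25 makes exactly 4 down-moves and 4 right-moves in some order.
With no other constraints that would be C(8,4) = 70 routes.
Subtract routes through each blocked cell (inclusion–exclusion for overlaps): − through 7: 40 − through 16: 5 → 25.
That gives 25 routes.

25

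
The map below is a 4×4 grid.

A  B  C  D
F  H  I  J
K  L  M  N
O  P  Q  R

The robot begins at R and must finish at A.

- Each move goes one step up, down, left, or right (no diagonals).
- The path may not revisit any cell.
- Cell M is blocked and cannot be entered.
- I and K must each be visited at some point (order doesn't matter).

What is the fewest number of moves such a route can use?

8

Any route passes through I and K in some order between R and A. Summing Manhattan distances along each leg and taking the cheapest ordering (R → I → K → A) gives a lower bound of 3 + 3 + 2 = 8 moves.
A route of 8 moves achieves this: R → N → J → I → H → L → K → F → A.
Since 8 matches the lower bound, it is optimal.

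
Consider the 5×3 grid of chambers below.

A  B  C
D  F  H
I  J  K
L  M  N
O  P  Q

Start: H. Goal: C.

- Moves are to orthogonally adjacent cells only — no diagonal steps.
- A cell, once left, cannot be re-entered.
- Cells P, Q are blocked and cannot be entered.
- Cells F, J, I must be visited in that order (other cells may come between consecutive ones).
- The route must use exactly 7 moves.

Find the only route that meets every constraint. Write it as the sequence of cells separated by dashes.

The waypoints must appear in the order F, J, I, with no cell reused.
Route from H: left to F, down to J, left to I, 2× up (reaching A), 2× right (reaching C) — 7 moves in all.
Check: order respected (F at step 1, J at step 2, I at step 3); 7 moves as required.

H - F - J - I - D - A - B - C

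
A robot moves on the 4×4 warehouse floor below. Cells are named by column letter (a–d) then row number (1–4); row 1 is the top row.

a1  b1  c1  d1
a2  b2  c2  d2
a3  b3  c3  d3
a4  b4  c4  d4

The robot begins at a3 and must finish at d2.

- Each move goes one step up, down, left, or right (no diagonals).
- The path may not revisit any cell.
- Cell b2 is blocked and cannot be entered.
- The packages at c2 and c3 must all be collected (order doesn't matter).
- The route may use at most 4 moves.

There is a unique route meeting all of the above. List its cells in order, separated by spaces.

The budget equals the shortest possible length, so every move has to be on a shortest route through the required cells.
Route from a3: 2× right (reaching c3), up to c2, right to d2 — 4 moves in all.
Check: all required cells visited; 4 ≤ 4 moves.

a3 b3 c3 c2 d2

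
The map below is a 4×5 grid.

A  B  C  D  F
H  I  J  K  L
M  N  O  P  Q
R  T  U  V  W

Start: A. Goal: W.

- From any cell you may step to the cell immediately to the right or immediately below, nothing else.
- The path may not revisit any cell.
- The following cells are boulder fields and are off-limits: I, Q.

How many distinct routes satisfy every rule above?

A right/down-only route from A to W makes exactly 3 down-moves and 4 right-moves in some order.
With no other constraints that would be C(7,3) = 35 routes.
Subtract routes through each blocked cell (inclusion–exclusion for overlaps): − through I: 20 − through Q: 15 + through I&Q: 8 → 8.
That gives 8 routes.

8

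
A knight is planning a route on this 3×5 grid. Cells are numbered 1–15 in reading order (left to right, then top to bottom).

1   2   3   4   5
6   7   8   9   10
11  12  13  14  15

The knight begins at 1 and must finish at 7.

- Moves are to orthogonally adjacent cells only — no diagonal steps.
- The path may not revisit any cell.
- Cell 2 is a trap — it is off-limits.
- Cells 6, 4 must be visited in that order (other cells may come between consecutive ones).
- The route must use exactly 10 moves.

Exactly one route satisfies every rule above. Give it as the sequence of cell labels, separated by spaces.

1 6 11 12 13 14 9 4 3 8 7

The waypoints must appear in the order 6, 4, with no cell reused.
Route from 1: 2× down (reaching 11), 3× right (reaching 14), 2× up (reaching 4), left to 3, down to 8, left to 7 — 10 moves in all.
Check: order respected (6 at step 1, 4 at step 7); 10 moves as required.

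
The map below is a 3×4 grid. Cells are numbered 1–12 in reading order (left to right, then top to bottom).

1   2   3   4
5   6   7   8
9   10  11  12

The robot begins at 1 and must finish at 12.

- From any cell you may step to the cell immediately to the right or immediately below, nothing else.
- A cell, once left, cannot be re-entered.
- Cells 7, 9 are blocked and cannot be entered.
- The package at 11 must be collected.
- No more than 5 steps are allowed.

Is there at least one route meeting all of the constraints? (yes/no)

yes

One route that works: 1 → 5 → 6 → 10 → 11 → 12.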